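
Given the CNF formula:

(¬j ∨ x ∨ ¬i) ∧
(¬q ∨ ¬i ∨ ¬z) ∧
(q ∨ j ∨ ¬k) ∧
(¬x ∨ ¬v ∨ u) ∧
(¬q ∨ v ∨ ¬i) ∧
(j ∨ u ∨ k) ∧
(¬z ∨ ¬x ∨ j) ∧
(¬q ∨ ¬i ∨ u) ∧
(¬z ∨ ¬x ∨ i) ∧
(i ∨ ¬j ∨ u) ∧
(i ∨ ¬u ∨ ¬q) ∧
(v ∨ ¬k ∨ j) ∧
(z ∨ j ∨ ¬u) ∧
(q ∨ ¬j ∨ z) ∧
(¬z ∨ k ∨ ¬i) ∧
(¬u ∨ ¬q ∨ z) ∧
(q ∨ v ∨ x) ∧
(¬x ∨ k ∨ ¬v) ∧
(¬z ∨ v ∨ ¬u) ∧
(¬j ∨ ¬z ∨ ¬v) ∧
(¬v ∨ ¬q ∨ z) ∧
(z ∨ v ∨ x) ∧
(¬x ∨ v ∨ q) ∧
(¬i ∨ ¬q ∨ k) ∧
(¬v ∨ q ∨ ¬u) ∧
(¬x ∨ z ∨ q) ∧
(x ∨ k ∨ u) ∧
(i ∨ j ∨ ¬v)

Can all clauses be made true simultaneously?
No

No, the formula is not satisfiable.

No assignment of truth values to the variables can make all 28 clauses true simultaneously.

The formula is UNSAT (unsatisfiable).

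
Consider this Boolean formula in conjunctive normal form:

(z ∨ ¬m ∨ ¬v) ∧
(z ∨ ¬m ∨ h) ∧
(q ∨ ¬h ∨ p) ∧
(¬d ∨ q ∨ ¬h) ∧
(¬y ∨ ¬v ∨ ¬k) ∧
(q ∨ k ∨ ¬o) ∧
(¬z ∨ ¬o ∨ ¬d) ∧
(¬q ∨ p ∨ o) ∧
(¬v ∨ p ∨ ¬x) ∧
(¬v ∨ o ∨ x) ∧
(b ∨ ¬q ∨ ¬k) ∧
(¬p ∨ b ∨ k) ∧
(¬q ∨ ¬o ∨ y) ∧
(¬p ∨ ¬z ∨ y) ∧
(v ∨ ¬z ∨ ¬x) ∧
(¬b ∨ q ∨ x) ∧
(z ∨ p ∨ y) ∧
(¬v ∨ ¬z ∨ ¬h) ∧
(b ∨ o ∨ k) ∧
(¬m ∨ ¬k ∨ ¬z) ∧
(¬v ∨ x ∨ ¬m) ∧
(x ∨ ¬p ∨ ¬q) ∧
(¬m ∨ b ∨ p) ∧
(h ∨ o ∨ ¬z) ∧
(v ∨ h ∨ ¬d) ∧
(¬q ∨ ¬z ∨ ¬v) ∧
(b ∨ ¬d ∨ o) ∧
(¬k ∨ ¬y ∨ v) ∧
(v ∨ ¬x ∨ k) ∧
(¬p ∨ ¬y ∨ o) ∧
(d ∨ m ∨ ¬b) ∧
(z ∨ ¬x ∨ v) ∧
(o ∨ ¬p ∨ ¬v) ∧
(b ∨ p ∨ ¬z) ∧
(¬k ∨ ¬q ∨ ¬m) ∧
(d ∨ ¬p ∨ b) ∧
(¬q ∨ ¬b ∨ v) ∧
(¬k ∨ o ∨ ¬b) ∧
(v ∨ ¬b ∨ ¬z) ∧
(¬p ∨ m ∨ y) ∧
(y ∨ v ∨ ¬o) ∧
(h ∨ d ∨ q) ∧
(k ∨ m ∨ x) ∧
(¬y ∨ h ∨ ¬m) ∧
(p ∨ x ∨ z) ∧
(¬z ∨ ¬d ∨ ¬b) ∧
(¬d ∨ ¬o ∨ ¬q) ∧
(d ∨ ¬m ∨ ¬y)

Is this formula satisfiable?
No

No, the formula is not satisfiable.

No assignment of truth values to the variables can make all 48 clauses true simultaneously.

The formula is UNSAT (unsatisfiable).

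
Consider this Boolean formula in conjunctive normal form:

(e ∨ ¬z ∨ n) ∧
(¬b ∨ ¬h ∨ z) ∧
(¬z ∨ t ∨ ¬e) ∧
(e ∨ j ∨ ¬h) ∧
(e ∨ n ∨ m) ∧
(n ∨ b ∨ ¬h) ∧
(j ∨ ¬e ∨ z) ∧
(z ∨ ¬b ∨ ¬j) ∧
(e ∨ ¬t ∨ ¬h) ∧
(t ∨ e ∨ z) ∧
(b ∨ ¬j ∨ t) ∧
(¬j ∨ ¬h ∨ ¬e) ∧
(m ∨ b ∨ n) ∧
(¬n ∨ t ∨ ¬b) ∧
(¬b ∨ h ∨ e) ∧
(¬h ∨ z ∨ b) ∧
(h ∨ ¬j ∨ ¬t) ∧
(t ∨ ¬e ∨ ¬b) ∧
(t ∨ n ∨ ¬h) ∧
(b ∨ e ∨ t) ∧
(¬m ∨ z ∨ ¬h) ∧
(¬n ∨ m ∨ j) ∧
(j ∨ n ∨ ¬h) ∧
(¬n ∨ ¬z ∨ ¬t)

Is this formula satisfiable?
Yes

Yes, the formula is satisfiable.

One satisfying assignment is: t=True, b=False, z=False, e=False, j=False, h=False, n=False, m=True

Verification: With this assignment, all 24 clauses evaluate to true.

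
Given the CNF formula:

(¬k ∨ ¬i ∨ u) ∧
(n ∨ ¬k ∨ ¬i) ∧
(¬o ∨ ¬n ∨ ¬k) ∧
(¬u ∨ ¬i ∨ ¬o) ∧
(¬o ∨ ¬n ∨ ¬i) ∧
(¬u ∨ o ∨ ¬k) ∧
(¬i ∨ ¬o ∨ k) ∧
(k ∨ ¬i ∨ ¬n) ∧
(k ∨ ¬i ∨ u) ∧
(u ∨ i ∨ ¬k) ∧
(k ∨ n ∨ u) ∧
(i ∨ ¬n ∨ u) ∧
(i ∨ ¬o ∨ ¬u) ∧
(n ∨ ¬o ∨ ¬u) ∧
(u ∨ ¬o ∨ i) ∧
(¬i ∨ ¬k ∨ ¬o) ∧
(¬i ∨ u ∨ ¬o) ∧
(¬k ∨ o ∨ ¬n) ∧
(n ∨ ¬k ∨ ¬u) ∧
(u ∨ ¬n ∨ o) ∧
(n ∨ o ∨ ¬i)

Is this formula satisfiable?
Yes

Yes, the formula is satisfiable.

One satisfying assignment is: k=False, u=True, o=False, n=False, i=False

Verification: With this assignment, all 21 clauses evaluate to true.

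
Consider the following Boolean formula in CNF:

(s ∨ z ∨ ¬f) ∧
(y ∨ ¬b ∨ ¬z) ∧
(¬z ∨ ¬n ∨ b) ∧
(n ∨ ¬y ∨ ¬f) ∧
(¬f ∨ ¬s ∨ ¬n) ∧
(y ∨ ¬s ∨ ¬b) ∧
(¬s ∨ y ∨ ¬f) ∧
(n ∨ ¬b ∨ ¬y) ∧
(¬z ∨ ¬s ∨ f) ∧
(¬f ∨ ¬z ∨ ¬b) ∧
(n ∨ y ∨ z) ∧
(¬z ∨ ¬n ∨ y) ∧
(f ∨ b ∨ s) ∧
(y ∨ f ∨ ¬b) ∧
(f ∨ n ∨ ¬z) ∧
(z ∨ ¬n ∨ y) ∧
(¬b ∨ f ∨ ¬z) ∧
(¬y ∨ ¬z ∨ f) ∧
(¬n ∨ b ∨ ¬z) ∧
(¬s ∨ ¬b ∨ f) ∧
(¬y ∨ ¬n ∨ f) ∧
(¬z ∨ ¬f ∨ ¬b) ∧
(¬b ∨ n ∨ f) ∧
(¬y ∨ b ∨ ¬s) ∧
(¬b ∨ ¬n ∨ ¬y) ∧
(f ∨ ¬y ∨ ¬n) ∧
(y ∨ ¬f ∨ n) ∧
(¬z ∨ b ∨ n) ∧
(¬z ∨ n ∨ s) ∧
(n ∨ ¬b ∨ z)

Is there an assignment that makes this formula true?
No

No, the formula is not satisfiable.

No assignment of truth values to the variables can make all 30 clauses true simultaneously.

The formula is UNSAT (unsatisfiable).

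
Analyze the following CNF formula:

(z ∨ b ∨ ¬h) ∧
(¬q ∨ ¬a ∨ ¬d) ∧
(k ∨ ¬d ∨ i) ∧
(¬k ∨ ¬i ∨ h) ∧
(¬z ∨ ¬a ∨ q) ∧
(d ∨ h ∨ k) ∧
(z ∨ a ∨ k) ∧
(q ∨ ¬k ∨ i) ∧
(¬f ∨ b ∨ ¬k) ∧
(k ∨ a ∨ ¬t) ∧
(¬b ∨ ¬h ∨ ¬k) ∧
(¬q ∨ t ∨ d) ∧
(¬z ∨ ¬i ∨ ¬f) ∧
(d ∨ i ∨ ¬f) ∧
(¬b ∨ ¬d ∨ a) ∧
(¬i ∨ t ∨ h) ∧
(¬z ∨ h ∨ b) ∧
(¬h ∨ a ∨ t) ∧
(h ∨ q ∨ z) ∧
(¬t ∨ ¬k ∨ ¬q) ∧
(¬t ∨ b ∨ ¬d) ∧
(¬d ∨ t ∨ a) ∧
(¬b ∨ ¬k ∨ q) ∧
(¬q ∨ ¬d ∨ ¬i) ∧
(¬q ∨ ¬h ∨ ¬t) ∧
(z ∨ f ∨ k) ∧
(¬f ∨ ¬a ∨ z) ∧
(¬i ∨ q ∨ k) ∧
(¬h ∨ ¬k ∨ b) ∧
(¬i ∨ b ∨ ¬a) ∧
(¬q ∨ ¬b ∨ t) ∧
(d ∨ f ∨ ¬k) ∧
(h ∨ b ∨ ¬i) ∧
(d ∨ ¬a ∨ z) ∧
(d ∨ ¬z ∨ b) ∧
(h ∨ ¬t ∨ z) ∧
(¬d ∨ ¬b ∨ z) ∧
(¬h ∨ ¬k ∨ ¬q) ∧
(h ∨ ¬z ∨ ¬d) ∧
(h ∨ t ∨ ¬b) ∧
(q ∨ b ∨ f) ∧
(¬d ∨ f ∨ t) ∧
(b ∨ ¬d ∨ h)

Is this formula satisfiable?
No

No, the formula is not satisfiable.

No assignment of truth values to the variables can make all 43 clauses true simultaneously.

The formula is UNSAT (unsatisfiable).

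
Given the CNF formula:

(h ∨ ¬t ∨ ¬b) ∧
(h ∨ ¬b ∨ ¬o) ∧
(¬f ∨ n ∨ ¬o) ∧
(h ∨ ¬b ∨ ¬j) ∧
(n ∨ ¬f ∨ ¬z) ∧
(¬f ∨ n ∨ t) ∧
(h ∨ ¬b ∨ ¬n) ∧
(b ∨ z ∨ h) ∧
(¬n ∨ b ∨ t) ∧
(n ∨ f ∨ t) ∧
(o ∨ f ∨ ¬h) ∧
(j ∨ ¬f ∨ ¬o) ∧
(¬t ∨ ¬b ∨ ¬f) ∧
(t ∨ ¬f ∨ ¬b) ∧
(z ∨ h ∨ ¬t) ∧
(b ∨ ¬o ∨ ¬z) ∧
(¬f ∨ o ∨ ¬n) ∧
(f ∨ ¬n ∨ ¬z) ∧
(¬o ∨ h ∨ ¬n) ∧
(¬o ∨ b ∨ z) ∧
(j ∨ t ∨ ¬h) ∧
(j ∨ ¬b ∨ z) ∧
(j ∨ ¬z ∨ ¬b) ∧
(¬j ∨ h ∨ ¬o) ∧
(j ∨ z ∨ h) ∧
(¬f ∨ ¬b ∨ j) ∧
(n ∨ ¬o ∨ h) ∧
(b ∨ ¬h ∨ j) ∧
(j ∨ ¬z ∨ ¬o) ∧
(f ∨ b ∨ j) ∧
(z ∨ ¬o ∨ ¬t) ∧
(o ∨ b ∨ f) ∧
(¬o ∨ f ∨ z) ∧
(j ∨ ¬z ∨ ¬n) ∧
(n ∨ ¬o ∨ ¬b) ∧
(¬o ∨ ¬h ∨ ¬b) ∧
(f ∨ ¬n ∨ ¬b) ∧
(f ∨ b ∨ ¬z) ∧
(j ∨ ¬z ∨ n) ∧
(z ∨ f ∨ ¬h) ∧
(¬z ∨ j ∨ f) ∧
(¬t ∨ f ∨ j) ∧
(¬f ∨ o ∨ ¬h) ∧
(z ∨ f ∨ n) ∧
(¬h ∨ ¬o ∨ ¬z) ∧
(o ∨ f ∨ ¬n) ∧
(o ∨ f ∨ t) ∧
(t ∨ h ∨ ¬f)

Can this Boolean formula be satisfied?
No

No, the formula is not satisfiable.

No assignment of truth values to the variables can make all 48 clauses true simultaneously.

The formula is UNSAT (unsatisfiable).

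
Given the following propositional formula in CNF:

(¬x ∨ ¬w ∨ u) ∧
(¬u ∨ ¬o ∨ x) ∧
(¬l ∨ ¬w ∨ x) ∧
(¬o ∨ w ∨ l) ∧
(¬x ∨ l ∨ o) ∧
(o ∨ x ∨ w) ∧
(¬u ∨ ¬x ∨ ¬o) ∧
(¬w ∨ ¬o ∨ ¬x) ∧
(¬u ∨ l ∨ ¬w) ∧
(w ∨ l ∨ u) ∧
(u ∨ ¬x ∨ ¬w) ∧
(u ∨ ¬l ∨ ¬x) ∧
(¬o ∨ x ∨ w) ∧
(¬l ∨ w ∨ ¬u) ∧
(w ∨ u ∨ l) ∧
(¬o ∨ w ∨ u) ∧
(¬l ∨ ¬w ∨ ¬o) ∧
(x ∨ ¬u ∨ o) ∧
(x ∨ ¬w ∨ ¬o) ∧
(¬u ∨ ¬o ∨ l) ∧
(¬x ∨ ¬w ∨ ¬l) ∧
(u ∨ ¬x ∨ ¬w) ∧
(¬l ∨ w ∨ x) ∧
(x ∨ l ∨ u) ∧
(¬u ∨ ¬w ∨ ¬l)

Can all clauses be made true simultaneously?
No

No, the formula is not satisfiable.

No assignment of truth values to the variables can make all 25 clauses true simultaneously.

The formula is UNSAT (unsatisfiable).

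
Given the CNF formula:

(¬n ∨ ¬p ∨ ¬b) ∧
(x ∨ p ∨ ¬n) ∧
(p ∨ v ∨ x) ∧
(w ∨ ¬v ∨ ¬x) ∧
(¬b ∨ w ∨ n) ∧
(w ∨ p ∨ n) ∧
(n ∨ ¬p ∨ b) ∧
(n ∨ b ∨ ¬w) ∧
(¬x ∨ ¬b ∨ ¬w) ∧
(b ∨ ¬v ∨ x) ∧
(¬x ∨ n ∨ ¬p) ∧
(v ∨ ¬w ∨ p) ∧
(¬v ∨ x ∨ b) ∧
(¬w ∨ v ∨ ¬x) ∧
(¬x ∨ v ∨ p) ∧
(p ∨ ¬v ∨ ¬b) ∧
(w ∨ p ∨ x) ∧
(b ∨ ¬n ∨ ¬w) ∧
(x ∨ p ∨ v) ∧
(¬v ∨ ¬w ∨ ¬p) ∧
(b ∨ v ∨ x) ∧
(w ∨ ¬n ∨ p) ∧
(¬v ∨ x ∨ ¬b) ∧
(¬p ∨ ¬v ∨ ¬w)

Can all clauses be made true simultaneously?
Yes

Yes, the formula is satisfiable.

One satisfying assignment is: w=False, p=True, n=True, x=True, b=False, v=False

Verification: With this assignment, all 24 clauses evaluate to true.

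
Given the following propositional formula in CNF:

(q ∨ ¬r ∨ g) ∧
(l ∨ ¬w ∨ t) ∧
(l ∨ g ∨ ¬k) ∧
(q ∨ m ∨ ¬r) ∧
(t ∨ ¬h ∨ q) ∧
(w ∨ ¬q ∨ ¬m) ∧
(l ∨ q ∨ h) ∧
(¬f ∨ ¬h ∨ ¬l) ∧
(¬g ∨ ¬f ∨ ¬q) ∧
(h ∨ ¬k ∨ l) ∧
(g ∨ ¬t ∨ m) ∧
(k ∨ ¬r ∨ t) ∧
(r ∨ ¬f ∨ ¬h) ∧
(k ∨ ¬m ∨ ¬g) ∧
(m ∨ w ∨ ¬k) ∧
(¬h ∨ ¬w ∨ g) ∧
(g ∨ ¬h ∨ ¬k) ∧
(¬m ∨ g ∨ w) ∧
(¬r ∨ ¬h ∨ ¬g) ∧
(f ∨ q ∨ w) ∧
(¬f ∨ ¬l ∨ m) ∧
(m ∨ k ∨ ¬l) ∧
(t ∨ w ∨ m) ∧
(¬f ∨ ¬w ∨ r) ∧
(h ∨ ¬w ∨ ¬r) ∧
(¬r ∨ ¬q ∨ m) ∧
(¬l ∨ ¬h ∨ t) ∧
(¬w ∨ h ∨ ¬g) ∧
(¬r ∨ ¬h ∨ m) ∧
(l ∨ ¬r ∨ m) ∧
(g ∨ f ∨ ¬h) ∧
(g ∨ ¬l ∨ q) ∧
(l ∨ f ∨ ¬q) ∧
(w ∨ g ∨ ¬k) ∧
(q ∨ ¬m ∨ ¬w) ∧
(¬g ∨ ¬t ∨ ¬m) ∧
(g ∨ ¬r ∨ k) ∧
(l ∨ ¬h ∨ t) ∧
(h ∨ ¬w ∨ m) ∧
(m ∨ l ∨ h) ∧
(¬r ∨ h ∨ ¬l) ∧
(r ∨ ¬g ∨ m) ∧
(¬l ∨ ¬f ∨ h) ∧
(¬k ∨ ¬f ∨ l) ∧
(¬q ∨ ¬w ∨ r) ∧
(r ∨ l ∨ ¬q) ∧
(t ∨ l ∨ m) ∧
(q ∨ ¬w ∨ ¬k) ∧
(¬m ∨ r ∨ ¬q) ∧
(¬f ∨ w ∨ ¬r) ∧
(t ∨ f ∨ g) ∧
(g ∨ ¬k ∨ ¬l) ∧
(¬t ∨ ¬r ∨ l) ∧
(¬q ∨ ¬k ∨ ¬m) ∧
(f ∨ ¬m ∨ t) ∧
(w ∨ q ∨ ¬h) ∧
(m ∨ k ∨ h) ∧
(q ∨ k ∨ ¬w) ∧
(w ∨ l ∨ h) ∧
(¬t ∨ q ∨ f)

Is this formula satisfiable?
No

No, the formula is not satisfiable.

No assignment of truth values to the variables can make all 60 clauses true simultaneously.

The formula is UNSAT (unsatisfiable).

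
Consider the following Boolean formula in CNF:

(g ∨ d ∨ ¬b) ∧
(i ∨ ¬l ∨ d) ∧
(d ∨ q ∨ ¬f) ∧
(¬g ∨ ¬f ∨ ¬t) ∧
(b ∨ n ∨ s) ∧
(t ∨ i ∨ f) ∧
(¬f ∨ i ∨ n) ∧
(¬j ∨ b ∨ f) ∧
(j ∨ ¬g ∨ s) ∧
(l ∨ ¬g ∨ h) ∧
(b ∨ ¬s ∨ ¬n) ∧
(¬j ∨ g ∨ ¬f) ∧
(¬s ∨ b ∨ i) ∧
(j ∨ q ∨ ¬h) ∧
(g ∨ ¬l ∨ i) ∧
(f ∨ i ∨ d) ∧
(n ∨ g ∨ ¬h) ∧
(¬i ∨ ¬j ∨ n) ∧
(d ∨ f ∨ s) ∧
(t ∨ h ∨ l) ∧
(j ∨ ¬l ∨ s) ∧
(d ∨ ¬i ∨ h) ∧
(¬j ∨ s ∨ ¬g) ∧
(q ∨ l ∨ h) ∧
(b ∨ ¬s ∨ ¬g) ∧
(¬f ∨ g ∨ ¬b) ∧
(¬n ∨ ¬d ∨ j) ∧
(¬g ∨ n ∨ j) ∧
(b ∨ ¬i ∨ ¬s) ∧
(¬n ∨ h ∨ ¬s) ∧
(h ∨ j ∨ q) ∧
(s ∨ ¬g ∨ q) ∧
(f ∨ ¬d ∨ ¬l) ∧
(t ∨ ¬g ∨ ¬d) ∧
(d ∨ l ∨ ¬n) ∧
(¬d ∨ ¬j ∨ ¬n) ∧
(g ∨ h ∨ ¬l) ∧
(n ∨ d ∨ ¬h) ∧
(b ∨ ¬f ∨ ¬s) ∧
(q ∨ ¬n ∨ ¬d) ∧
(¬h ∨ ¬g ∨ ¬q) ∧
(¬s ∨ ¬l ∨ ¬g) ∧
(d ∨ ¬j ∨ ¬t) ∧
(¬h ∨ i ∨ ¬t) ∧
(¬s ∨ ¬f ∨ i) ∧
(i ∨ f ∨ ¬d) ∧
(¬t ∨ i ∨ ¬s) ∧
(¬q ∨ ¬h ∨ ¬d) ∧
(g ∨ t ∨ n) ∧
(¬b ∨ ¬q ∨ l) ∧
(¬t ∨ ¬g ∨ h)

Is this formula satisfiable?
No

No, the formula is not satisfiable.

No assignment of truth values to the variables can make all 51 clauses true simultaneously.

The formula is UNSAT (unsatisfiable).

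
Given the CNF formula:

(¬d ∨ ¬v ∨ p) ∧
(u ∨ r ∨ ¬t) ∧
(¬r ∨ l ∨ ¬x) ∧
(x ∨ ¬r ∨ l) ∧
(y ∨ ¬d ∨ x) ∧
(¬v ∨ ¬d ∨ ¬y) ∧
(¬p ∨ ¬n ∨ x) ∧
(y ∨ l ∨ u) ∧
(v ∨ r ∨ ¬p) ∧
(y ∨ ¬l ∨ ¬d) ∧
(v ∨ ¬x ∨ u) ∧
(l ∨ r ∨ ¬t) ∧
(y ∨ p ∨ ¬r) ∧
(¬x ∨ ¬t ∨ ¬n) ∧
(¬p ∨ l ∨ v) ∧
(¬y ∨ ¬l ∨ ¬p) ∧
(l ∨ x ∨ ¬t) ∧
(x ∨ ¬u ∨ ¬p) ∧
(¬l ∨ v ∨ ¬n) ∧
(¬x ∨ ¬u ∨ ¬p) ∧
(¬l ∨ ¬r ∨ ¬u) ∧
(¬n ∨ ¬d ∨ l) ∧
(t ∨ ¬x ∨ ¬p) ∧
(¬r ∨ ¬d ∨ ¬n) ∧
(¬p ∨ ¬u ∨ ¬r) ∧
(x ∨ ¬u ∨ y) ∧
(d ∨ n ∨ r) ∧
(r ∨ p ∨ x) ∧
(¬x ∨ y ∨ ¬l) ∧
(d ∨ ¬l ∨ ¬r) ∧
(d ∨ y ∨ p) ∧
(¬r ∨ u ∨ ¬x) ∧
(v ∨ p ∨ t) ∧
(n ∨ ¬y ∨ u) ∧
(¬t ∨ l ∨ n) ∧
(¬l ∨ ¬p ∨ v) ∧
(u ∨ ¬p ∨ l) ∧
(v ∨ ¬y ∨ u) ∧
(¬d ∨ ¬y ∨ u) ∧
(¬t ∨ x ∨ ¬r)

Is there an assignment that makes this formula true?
Yes

Yes, the formula is satisfiable.

One satisfying assignment is: n=True, v=True, y=True, t=False, x=True, u=False, l=False, r=False, p=False, d=False

Verification: With this assignment, all 40 clauses evaluate to true.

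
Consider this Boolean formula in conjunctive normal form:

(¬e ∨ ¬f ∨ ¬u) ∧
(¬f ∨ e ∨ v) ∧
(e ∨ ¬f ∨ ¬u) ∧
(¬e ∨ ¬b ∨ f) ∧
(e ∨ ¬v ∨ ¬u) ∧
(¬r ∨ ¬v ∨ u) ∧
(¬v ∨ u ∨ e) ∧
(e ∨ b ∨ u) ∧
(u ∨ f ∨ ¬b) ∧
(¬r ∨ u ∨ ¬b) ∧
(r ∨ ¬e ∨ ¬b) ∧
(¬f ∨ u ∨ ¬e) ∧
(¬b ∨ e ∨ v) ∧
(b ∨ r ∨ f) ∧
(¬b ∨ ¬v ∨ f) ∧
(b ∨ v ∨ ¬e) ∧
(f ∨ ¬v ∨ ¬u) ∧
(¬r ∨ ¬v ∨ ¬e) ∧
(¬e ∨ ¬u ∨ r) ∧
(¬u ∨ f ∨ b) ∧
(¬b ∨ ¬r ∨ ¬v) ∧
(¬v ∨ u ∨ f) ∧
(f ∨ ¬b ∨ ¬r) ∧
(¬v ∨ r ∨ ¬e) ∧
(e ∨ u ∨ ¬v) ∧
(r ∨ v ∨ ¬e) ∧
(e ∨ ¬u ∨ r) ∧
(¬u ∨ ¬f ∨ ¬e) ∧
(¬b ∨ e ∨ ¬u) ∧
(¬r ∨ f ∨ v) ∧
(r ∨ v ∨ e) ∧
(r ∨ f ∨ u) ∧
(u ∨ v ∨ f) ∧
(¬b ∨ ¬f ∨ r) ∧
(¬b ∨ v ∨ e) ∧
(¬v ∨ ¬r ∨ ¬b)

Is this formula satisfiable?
No

No, the formula is not satisfiable.

No assignment of truth values to the variables can make all 36 clauses true simultaneously.

The formula is UNSAT (unsatisfiable).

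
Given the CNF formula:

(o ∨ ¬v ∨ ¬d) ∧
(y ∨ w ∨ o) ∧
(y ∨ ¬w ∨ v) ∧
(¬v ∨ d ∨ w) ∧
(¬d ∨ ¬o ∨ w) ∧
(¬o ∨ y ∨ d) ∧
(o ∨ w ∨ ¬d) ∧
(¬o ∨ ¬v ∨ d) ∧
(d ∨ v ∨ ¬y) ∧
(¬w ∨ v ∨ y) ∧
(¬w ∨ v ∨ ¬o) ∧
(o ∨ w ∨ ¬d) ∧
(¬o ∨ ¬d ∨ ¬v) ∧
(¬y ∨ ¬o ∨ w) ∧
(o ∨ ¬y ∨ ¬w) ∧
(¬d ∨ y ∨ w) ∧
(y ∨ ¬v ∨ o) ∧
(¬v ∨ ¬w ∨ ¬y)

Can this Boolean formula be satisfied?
No

No, the formula is not satisfiable.

No assignment of truth values to the variables can make all 18 clauses true simultaneously.

The formula is UNSAT (unsatisfiable).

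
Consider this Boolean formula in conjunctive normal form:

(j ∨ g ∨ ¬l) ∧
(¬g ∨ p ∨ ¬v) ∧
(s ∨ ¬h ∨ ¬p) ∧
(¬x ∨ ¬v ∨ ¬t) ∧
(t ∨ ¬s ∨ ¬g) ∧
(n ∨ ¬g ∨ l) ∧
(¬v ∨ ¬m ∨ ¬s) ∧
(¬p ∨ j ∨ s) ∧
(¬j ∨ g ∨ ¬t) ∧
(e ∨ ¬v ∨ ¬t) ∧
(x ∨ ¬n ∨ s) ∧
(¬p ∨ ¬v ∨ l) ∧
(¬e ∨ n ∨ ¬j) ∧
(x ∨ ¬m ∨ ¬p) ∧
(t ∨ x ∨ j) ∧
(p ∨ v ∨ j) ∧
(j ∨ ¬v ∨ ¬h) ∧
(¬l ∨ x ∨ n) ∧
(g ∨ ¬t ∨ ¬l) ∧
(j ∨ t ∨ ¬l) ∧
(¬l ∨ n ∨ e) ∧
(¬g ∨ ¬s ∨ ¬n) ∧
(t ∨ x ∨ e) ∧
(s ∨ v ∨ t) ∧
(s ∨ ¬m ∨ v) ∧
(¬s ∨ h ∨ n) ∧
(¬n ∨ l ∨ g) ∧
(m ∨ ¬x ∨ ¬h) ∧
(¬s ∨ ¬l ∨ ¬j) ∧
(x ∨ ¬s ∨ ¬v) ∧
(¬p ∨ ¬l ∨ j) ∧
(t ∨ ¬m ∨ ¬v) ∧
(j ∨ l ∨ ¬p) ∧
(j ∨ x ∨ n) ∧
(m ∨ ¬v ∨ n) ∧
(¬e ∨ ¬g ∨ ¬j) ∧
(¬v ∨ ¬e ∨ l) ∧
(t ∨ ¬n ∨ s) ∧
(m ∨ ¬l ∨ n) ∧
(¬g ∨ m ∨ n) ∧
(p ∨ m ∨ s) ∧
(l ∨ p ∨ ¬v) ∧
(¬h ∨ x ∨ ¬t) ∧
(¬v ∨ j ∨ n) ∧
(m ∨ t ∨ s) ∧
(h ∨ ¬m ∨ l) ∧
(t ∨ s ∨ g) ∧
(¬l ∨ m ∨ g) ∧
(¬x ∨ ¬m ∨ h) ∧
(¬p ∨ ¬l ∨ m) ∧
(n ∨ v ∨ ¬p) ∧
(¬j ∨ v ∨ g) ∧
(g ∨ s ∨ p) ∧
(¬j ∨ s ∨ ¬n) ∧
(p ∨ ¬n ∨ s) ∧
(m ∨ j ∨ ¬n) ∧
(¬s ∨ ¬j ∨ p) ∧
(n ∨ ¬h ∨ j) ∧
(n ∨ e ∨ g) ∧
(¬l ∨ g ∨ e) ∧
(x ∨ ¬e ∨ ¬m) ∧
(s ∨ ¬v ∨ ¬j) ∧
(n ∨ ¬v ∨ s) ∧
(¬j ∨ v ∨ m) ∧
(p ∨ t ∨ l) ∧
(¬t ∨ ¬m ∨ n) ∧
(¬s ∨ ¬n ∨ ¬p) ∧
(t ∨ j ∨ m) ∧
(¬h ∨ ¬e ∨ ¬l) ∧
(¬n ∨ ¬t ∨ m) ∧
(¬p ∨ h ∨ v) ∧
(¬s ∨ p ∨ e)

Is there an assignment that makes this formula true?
No

No, the formula is not satisfiable.

No assignment of truth values to the variables can make all 72 clauses true simultaneously.

The formula is UNSAT (unsatisfiable).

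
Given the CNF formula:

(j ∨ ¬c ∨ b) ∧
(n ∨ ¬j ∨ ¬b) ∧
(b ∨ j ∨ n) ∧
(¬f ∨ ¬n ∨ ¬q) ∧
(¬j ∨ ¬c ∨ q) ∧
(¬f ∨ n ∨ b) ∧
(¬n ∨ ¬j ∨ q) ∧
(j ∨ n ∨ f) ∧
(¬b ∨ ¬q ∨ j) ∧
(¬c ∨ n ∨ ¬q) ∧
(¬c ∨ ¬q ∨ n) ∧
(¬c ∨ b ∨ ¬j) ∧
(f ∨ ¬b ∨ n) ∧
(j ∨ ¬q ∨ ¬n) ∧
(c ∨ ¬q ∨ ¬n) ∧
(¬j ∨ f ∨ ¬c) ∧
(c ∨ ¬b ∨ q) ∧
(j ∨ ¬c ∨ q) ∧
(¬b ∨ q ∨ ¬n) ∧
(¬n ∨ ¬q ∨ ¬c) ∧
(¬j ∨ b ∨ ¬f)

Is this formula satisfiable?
Yes

Yes, the formula is satisfiable.

One satisfying assignment is: q=False, f=False, j=True, b=False, c=False, n=False

Verification: With this assignment, all 21 clauses evaluate to true.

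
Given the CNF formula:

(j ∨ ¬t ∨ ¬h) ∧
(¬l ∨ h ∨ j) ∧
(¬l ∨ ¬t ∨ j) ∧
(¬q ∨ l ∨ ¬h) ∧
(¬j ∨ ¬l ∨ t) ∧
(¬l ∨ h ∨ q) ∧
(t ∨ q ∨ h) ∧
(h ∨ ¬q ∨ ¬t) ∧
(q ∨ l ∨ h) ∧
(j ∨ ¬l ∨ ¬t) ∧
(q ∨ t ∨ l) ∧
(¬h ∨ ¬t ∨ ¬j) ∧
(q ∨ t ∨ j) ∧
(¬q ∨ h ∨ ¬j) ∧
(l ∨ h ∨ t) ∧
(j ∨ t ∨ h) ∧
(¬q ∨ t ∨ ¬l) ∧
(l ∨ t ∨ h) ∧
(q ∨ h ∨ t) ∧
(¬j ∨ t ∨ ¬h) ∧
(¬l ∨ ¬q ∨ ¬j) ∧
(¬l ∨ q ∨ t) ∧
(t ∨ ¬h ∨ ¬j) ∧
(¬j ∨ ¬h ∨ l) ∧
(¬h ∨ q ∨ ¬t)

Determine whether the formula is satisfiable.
No

No, the formula is not satisfiable.

No assignment of truth values to the variables can make all 25 clauses true simultaneously.

The formula is UNSAT (unsatisfiable).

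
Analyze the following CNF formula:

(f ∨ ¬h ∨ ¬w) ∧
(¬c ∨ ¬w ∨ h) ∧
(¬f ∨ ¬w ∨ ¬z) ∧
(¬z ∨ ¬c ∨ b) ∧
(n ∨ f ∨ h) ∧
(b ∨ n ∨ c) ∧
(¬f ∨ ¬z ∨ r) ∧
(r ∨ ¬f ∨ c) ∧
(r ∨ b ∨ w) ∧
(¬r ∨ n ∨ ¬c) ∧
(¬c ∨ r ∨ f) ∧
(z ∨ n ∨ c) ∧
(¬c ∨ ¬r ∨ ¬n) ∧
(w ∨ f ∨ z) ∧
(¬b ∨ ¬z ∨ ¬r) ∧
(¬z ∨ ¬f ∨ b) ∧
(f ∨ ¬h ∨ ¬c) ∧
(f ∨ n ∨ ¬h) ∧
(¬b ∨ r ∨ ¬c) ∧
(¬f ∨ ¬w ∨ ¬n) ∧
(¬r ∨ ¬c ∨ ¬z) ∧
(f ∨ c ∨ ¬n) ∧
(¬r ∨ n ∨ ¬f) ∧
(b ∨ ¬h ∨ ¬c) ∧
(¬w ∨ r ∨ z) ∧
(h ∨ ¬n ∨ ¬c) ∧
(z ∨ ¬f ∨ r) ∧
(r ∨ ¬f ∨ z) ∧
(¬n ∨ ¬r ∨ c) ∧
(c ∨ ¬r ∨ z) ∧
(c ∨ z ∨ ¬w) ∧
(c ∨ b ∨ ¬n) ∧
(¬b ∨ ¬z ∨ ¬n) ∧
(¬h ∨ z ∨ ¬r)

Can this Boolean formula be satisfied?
No

No, the formula is not satisfiable.

No assignment of truth values to the variables can make all 34 clauses true simultaneously.

The formula is UNSAT (unsatisfiable).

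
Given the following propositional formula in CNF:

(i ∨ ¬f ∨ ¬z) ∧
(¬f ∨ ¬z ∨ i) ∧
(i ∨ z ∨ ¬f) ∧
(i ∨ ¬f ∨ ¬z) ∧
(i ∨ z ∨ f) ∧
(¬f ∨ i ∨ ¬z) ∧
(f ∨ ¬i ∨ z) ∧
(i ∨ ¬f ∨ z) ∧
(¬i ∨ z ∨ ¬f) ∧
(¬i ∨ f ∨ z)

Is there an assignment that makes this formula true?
Yes

Yes, the formula is satisfiable.

One satisfying assignment is: z=True, f=False, i=True

Verification: With this assignment, all 10 clauses evaluate to true.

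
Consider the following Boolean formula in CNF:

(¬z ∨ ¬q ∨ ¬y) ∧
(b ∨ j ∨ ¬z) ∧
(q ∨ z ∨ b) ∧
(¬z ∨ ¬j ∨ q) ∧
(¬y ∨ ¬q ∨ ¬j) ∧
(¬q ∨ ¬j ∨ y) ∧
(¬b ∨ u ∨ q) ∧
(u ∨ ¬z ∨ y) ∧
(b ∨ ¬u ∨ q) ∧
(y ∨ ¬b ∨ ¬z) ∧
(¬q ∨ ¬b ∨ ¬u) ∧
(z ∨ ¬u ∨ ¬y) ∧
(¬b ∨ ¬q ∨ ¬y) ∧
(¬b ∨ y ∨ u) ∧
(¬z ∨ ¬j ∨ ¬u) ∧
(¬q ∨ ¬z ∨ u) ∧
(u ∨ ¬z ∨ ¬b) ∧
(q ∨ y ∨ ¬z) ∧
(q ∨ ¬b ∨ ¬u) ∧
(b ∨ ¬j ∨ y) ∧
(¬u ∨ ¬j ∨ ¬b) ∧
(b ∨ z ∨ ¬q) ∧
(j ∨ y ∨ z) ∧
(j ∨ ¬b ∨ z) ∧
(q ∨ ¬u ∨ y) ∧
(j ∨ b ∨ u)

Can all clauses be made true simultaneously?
No

No, the formula is not satisfiable.

No assignment of truth values to the variables can make all 26 clauses true simultaneously.

The formula is UNSAT (unsatisfiable).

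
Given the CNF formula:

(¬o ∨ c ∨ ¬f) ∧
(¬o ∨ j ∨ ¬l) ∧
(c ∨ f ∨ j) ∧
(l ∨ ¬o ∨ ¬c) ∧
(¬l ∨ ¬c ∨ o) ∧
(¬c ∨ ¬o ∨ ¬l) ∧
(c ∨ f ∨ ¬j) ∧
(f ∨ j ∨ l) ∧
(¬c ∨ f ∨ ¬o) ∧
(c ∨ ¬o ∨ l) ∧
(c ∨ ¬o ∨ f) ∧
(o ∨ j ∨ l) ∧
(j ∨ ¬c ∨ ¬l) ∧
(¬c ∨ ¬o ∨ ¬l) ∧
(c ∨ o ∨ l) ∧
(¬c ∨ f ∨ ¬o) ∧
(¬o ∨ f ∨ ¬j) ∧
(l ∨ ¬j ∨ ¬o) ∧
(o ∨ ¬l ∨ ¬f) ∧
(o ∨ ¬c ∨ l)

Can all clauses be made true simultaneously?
No

No, the formula is not satisfiable.

No assignment of truth values to the variables can make all 20 clauses true simultaneously.

The formula is UNSAT (unsatisfiable).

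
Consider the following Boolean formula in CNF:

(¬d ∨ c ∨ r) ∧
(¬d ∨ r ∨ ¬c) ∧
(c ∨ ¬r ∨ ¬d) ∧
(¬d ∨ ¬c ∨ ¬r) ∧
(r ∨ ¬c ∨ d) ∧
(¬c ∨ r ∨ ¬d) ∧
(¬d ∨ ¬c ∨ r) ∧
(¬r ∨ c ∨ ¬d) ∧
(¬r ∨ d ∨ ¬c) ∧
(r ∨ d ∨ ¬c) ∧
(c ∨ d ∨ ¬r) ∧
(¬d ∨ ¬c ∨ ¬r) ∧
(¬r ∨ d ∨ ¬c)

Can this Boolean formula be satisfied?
Yes

Yes, the formula is satisfiable.

One satisfying assignment is: r=False, c=False, d=False

Verification: With this assignment, all 13 clauses evaluate to true.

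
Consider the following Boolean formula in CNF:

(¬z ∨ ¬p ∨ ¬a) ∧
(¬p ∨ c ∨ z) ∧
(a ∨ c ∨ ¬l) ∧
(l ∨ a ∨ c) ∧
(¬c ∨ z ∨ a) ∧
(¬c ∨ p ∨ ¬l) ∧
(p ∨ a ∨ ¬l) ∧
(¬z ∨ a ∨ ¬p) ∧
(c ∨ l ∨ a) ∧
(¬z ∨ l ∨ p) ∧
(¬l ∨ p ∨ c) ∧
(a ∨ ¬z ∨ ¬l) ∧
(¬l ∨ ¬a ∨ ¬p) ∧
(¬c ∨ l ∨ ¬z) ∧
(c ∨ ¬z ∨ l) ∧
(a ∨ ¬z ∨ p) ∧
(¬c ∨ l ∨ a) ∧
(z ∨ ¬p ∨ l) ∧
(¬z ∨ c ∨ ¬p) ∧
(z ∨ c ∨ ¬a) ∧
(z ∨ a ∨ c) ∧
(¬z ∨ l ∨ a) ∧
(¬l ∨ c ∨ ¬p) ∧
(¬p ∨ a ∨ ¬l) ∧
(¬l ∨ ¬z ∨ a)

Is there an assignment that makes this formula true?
Yes

Yes, the formula is satisfiable.

One satisfying assignment is: a=True, l=False, z=False, c=True, p=False

Verification: With this assignment, all 25 clauses evaluate to true.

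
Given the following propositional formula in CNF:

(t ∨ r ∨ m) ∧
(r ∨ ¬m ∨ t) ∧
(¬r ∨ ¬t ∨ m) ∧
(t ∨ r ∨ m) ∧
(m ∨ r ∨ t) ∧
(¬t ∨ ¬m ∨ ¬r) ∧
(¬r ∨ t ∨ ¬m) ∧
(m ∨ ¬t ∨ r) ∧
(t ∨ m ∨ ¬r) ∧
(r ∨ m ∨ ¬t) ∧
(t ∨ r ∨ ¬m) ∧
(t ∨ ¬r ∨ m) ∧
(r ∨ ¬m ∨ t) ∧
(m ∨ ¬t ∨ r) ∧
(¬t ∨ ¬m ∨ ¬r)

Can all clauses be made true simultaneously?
Yes

Yes, the formula is satisfiable.

One satisfying assignment is: m=True, r=False, t=True

Verification: With this assignment, all 15 clauses evaluate to true.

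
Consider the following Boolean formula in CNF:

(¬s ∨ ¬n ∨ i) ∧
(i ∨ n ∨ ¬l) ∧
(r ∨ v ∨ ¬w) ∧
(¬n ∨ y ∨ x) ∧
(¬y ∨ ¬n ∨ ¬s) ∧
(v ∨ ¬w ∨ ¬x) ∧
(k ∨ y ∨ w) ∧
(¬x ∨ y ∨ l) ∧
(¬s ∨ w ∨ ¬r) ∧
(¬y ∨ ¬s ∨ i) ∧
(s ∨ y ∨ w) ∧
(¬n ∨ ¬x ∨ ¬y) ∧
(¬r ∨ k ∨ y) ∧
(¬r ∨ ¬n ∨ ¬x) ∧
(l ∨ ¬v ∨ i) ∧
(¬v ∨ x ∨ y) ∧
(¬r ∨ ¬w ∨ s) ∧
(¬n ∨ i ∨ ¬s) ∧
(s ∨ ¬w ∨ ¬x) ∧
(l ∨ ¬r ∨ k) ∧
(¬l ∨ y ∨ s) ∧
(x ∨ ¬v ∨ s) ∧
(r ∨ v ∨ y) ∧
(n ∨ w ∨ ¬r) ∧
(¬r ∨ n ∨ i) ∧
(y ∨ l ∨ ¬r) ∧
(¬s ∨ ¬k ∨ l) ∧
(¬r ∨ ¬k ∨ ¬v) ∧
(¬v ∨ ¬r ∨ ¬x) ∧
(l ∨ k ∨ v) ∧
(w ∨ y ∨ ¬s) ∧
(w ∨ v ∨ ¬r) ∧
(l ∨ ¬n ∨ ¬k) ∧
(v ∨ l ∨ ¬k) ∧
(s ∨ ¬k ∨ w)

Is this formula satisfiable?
Yes

Yes, the formula is satisfiable.

One satisfying assignment is: n=False, l=False, v=True, y=True, s=True, r=False, i=True, k=False, x=False, w=False

Verification: With this assignment, all 35 clauses evaluate to true.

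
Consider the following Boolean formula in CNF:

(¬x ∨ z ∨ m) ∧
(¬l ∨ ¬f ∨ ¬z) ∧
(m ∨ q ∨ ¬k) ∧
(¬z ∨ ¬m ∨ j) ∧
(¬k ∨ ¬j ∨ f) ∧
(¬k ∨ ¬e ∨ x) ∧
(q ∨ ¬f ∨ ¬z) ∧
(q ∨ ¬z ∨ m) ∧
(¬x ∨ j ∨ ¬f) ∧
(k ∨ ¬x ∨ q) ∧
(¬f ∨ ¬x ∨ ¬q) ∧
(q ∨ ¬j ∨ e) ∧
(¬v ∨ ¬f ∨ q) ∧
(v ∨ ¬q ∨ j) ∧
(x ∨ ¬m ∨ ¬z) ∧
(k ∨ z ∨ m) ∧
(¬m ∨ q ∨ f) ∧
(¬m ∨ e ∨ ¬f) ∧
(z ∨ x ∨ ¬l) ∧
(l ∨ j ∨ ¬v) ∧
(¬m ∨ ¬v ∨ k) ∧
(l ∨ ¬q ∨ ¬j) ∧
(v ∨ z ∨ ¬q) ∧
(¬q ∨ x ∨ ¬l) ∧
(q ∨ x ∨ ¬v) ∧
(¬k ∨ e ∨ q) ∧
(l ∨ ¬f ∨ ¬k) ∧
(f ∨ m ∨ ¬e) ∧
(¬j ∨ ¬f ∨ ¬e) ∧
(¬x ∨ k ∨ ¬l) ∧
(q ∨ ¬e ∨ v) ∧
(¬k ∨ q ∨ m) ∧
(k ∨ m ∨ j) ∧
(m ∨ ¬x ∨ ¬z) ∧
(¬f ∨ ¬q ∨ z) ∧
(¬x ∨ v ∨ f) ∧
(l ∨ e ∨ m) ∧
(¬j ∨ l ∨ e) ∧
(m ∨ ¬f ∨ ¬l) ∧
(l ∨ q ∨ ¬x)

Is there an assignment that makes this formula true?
Yes

Yes, the formula is satisfiable.

One satisfying assignment is: l=True, j=False, x=True, q=True, v=True, k=True, m=True, z=False, e=False, f=False

Verification: With this assignment, all 40 clauses evaluate to true.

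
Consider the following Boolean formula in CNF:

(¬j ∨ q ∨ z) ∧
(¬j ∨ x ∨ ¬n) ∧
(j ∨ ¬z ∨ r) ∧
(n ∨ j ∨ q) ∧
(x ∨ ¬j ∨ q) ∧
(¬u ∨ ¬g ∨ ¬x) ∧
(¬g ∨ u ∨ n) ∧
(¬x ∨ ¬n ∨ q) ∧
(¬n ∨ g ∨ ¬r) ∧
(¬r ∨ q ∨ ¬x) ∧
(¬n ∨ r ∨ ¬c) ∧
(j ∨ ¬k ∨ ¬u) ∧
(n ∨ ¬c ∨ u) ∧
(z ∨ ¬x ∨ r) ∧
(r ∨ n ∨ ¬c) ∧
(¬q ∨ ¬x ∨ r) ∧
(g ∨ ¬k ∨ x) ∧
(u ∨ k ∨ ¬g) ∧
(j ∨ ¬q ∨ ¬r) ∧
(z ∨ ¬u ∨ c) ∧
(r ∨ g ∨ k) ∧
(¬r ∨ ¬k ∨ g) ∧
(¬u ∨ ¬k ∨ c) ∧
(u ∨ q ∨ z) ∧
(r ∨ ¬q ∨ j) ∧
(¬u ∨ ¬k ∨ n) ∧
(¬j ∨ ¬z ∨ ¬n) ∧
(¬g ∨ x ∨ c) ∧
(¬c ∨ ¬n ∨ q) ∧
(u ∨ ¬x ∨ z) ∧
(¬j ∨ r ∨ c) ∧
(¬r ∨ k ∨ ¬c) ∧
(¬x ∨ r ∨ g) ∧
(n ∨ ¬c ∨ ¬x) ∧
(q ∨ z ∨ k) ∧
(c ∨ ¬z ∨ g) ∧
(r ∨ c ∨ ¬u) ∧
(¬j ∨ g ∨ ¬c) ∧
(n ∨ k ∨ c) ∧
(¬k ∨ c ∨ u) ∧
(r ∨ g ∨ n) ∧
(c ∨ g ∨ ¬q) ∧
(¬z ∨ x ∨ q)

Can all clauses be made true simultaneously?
No

No, the formula is not satisfiable.

No assignment of truth values to the variables can make all 43 clauses true simultaneously.

The formula is UNSAT (unsatisfiable).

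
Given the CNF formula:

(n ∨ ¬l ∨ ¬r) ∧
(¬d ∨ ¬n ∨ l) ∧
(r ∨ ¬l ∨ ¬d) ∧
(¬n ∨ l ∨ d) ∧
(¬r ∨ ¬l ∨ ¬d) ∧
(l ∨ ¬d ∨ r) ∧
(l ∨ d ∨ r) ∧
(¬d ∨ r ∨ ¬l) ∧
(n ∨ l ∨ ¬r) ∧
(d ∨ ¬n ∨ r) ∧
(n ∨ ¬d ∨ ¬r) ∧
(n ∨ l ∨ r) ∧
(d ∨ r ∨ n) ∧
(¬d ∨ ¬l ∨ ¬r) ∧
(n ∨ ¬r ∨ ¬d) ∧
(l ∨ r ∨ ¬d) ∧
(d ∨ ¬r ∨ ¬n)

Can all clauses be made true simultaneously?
No

No, the formula is not satisfiable.

No assignment of truth values to the variables can make all 17 clauses true simultaneously.

The formula is UNSAT (unsatisfiable).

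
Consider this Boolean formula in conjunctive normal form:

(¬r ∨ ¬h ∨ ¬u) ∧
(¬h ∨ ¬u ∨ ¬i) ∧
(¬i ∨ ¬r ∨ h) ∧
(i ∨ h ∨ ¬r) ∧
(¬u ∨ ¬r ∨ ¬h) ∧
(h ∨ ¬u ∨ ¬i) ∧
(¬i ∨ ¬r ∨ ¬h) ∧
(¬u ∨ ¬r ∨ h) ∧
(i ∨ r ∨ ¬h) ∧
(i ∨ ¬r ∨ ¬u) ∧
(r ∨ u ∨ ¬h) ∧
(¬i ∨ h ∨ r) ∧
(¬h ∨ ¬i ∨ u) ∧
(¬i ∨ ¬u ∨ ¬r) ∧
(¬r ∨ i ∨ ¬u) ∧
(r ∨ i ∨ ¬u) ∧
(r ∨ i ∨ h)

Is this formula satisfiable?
Yes

Yes, the formula is satisfiable.

One satisfying assignment is: u=False, i=False, h=True, r=True

Verification: With this assignment, all 17 clauses evaluate to true.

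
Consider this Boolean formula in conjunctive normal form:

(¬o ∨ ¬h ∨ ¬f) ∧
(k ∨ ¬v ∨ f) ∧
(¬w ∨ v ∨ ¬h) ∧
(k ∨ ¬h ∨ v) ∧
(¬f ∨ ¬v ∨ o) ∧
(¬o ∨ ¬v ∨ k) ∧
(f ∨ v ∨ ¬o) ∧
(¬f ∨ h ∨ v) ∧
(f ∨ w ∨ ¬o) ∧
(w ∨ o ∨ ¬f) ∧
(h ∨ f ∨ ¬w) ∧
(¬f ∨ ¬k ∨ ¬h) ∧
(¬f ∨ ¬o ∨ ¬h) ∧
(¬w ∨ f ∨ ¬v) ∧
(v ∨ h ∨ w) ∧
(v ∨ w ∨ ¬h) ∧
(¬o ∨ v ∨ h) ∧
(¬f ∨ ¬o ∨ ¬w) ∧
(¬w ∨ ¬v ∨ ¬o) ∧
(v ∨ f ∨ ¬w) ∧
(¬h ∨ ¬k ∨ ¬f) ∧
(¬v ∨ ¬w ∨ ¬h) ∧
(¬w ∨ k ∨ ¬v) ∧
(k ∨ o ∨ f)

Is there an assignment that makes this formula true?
Yes

Yes, the formula is satisfiable.

One satisfying assignment is: h=True, w=False, v=True, f=False, o=False, k=True

Verification: With this assignment, all 24 clauses evaluate to true.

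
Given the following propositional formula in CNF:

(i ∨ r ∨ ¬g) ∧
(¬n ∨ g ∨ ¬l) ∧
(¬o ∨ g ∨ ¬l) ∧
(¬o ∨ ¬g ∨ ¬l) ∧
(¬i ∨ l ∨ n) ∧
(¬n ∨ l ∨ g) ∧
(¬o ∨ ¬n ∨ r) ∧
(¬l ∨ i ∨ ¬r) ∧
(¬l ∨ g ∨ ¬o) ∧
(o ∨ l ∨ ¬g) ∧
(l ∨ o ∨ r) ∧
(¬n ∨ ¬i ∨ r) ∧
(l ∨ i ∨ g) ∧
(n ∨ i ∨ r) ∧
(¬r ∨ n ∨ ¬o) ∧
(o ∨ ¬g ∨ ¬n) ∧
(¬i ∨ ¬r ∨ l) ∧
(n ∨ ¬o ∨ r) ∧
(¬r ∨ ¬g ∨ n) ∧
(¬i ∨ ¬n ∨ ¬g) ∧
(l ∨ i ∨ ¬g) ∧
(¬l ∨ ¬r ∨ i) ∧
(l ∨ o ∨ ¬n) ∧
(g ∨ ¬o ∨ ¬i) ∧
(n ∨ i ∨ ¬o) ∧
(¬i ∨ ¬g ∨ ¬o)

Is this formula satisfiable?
Yes

Yes, the formula is satisfiable.

One satisfying assignment is: l=True, g=True, r=False, i=True, o=False, n=False

Verification: With this assignment, all 26 clauses evaluate to true.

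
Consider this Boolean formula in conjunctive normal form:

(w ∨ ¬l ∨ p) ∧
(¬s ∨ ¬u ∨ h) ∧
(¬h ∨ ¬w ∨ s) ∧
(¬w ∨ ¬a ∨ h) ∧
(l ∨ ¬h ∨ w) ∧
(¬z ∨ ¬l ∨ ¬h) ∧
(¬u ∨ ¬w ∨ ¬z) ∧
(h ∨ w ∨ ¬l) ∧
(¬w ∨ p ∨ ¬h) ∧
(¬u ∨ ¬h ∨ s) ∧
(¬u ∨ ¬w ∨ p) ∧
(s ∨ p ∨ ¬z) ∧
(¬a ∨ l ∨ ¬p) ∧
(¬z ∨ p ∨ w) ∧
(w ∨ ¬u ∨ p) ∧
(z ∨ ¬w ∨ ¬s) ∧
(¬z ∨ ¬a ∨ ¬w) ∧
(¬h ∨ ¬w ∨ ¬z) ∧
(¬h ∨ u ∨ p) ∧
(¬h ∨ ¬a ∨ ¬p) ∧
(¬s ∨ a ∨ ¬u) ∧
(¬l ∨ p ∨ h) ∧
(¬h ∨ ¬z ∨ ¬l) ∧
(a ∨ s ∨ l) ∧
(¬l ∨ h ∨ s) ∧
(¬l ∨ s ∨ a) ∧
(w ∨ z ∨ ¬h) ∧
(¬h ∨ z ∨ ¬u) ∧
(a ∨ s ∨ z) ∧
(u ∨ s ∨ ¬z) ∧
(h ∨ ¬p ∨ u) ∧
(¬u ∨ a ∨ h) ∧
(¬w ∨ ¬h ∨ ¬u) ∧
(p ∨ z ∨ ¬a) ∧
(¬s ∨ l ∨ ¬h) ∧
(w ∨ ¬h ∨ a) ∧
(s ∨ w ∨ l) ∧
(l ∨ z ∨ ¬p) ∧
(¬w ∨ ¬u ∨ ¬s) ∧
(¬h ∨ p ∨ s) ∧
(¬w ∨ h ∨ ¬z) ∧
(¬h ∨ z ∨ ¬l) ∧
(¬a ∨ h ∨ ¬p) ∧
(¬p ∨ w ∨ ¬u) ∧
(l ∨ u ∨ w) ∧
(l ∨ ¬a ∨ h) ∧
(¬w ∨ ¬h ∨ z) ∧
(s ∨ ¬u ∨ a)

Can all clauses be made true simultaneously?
No

No, the formula is not satisfiable.

No assignment of truth values to the variables can make all 48 clauses true simultaneously.

The formula is UNSAT (unsatisfiable).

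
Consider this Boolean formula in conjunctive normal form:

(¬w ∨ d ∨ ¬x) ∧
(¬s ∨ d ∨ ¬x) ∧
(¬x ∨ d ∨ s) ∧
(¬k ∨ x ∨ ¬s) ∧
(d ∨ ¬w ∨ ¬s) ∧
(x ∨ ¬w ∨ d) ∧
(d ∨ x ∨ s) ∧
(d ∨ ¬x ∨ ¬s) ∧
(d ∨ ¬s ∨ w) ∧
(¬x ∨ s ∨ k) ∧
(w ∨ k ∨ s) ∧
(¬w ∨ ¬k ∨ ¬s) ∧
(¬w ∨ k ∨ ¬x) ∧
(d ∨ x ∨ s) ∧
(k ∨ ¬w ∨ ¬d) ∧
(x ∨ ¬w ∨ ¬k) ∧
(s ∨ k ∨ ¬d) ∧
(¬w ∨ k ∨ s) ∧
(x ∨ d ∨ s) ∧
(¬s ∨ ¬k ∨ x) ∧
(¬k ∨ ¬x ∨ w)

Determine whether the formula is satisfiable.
Yes

Yes, the formula is satisfiable.

One satisfying assignment is: k=False, w=False, d=True, x=False, s=True

Verification: With this assignment, all 21 clauses evaluate to true.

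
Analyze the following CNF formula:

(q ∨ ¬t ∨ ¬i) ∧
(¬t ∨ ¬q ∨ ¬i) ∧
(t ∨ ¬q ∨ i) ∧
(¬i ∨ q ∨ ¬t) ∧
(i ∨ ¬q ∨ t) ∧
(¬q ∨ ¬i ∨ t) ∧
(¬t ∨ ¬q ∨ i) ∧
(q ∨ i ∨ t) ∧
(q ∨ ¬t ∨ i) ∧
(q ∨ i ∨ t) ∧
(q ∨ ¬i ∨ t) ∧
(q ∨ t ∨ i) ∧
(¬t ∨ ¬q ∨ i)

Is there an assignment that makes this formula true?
No

No, the formula is not satisfiable.

No assignment of truth values to the variables can make all 13 clauses true simultaneously.

The formula is UNSAT (unsatisfiable).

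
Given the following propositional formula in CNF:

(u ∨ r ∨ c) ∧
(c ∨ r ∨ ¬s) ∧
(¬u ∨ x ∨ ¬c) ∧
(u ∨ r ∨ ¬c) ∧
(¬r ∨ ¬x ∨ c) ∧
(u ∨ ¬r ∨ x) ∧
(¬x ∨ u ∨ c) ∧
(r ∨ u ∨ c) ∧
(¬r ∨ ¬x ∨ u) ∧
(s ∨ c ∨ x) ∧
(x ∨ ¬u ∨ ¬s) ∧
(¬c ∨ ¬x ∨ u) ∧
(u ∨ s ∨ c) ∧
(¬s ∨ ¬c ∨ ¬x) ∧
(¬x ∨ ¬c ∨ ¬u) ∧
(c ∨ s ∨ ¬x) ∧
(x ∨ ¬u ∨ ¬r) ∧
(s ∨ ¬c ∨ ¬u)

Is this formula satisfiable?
No

No, the formula is not satisfiable.

No assignment of truth values to the variables can make all 18 clauses true simultaneously.

The formula is UNSAT (unsatisfiable).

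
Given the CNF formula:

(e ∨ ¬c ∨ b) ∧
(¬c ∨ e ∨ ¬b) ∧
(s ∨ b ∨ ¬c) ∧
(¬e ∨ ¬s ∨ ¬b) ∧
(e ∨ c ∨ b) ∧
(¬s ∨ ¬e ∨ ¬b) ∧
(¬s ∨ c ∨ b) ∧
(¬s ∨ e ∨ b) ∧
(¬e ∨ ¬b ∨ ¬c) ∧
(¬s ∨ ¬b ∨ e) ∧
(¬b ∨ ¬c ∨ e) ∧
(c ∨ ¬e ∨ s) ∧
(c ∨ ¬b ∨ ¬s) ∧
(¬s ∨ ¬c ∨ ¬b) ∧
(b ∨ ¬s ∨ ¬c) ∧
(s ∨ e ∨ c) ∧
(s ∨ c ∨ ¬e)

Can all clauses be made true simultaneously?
No

No, the formula is not satisfiable.

No assignment of truth values to the variables can make all 17 clauses true simultaneously.

The formula is UNSAT (unsatisfiable).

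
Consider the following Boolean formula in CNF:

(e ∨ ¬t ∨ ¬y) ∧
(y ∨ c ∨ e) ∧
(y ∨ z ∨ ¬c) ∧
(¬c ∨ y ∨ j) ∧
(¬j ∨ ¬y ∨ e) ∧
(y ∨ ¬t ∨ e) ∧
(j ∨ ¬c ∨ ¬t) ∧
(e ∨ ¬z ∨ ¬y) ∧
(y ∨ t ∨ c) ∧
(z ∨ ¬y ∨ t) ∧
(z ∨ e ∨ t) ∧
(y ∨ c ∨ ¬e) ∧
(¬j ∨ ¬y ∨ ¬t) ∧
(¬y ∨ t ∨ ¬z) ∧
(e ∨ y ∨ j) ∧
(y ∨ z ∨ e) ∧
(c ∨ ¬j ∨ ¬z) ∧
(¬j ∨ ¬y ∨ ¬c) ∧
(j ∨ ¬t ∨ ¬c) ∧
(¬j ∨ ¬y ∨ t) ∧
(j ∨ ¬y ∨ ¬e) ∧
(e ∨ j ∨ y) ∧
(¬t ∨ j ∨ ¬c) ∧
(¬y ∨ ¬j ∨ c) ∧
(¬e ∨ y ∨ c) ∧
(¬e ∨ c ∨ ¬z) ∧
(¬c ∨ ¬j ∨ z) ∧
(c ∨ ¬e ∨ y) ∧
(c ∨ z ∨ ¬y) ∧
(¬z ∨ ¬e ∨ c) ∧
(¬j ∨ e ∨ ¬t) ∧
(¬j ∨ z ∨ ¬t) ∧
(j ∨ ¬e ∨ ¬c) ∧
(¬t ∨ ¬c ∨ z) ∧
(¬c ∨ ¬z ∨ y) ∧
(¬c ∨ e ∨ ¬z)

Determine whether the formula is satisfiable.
No

No, the formula is not satisfiable.

No assignment of truth values to the variables can make all 36 clauses true simultaneously.

The formula is UNSAT (unsatisfiable).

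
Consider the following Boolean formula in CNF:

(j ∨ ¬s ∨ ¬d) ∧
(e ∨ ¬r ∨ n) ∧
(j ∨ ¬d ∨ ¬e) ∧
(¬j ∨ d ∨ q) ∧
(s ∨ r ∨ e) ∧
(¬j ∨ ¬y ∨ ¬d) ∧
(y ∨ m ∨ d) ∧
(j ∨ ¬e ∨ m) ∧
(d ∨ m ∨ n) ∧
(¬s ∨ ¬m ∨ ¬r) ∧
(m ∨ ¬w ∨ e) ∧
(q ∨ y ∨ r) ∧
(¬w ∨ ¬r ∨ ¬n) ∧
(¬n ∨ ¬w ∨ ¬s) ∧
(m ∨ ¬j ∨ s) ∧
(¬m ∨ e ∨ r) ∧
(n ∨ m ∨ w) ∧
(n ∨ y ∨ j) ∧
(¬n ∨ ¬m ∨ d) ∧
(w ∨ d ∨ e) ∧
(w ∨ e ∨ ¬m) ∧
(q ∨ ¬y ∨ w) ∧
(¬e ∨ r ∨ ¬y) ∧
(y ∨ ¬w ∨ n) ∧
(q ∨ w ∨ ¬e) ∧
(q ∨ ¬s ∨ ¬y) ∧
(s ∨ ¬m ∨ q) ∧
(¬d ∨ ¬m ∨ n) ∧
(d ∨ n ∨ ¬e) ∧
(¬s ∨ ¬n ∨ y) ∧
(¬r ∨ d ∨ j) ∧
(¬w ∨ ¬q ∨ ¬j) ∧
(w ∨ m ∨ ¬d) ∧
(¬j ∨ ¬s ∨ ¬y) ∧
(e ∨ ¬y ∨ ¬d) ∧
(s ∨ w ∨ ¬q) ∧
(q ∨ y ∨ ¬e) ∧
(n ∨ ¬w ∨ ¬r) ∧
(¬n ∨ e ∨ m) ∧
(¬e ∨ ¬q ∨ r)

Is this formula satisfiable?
No

No, the formula is not satisfiable.

No assignment of truth values to the variables can make all 40 clauses true simultaneously.

The formula is UNSAT (unsatisfiable).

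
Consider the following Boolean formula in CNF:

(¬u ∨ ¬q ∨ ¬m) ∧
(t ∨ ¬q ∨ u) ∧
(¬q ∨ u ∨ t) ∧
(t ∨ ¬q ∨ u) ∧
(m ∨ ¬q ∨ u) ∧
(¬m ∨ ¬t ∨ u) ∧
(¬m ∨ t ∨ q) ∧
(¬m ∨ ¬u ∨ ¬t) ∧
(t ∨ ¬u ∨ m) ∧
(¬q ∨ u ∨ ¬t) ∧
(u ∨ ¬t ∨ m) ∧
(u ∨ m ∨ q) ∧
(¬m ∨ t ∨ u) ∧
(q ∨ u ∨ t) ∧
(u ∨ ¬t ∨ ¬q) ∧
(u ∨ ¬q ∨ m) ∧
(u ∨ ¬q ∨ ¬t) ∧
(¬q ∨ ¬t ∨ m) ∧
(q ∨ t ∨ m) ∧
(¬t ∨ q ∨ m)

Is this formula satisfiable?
No

No, the formula is not satisfiable.

No assignment of truth values to the variables can make all 20 clauses true simultaneously.

The formula is UNSAT (unsatisfiable).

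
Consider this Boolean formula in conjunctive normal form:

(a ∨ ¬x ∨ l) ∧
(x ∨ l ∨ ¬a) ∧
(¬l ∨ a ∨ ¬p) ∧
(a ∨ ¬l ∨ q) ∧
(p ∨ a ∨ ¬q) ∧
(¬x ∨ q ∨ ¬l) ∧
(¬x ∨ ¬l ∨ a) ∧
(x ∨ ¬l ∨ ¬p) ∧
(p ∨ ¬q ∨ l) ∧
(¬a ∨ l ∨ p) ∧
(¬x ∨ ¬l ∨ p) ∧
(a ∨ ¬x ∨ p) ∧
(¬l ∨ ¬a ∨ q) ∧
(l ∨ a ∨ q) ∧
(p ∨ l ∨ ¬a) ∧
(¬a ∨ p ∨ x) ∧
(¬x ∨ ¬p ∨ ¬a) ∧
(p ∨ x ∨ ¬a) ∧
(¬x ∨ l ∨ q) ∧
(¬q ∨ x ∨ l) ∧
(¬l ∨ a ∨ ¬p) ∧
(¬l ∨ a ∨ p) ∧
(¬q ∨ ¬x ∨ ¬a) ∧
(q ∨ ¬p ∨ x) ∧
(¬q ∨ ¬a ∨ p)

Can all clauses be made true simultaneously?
No

No, the formula is not satisfiable.

No assignment of truth values to the variables can make all 25 clauses true simultaneously.

The formula is UNSAT (unsatisfiable).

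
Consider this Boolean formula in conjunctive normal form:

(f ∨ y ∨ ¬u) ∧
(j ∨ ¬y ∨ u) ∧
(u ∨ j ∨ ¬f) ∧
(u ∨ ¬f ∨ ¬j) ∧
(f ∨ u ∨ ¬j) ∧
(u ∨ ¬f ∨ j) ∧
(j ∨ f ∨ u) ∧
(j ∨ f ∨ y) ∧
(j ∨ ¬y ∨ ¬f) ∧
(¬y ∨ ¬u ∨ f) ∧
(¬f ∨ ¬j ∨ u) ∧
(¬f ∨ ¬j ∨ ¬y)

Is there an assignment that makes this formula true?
Yes

Yes, the formula is satisfiable.

One satisfying assignment is: y=False, j=False, f=True, u=True

Verification: With this assignment, all 12 clauses evaluate to true.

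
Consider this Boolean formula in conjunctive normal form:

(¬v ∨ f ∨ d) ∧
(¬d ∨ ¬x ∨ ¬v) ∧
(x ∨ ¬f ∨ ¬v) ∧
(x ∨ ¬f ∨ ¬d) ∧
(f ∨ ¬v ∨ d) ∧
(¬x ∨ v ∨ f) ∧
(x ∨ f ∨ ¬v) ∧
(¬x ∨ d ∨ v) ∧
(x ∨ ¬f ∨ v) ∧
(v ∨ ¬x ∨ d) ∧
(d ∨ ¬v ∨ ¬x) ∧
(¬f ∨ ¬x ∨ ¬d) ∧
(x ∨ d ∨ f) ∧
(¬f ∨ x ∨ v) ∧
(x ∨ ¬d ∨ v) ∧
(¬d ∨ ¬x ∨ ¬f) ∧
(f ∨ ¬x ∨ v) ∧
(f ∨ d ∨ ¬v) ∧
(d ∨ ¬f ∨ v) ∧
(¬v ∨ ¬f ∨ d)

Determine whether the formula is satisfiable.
No

No, the formula is not satisfiable.

No assignment of truth values to the variables can make all 20 clauses true simultaneously.

The formula is UNSAT (unsatisfiable).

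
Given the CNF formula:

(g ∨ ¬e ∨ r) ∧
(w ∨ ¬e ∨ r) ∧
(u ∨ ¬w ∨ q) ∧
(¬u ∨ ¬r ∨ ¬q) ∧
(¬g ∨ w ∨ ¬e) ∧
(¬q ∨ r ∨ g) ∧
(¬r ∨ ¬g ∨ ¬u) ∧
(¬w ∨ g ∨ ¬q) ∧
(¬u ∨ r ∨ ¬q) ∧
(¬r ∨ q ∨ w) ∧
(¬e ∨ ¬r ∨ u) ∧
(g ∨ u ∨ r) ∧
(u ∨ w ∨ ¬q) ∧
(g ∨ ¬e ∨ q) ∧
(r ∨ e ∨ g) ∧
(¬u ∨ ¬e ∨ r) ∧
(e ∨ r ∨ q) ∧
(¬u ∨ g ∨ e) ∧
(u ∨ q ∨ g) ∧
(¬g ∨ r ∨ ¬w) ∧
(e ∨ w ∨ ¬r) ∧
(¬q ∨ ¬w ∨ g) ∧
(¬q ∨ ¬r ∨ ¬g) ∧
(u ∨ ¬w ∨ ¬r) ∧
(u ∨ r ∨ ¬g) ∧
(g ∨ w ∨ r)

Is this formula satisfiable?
No

No, the formula is not satisfiable.

No assignment of truth values to the variables can make all 26 clauses true simultaneously.

The formula is UNSAT (unsatisfiable).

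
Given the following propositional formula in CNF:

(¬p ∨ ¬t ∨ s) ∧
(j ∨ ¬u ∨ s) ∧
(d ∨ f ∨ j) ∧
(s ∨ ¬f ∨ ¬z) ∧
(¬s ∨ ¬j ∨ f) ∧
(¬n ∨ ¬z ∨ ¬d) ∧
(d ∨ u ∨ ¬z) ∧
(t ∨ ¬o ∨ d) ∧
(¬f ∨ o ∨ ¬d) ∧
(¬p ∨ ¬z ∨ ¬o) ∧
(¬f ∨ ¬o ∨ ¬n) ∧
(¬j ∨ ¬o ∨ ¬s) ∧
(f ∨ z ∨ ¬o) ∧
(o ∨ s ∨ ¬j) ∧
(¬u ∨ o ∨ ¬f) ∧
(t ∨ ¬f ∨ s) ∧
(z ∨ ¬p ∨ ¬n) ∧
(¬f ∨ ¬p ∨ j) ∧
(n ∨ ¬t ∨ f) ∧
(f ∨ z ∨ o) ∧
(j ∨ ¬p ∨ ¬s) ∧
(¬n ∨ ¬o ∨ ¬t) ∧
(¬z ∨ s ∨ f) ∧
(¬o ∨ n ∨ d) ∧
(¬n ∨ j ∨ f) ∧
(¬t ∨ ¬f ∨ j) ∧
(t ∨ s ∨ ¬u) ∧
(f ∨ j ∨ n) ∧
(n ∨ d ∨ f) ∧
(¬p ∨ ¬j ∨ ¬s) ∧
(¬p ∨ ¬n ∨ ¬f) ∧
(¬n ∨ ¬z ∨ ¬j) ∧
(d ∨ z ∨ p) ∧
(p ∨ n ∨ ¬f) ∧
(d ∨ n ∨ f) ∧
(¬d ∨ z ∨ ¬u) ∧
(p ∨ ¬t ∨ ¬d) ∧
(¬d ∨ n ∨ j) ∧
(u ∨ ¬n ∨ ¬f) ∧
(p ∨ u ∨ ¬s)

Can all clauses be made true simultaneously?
No

No, the formula is not satisfiable.

No assignment of truth values to the variables can make all 40 clauses true simultaneously.

The formula is UNSAT (unsatisfiable).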